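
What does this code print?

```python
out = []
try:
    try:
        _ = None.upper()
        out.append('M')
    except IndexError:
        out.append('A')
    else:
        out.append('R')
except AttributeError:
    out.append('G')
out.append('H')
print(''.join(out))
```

Execution trace: 'G' (outer except AttributeError) → 'H' (after the try/except). Output: GH

Answer: GH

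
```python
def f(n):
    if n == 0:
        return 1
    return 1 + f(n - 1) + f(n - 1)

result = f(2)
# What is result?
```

f(n) = 1 + 2·f(n-1), f(0)=1. Closed form: (1+1)·2^2 - 1 = 7.

Answer: 7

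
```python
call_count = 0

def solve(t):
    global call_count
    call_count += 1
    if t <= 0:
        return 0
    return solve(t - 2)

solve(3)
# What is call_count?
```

Linear recursion stepping by 2: 3 calls from t=3 down to ≤0.

Answer: 3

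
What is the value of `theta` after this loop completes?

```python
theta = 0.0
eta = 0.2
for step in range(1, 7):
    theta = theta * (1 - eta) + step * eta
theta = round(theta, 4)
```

Moving average with lr=0.2
`theta` takes the values: 0.0 → 0.2 → 0.56 → 1.048 → 1.6384 → 2.31072 → 3.048576 → 3.0486

Answer: 3.0486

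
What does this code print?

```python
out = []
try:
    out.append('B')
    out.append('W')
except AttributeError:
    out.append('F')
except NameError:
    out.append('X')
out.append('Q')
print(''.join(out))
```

Execution trace: 'B' (try body) → 'W' (try body, no exception) → 'Q' (after the try/except). Output: BWQ

Answer: BWQ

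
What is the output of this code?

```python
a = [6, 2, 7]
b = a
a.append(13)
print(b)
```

Key concept: basic list aliasing.
Step by step:
`a = [6, 2, 7]` → a = [6, 2, 7]
`b = a` → b = [6, 2, 7] (same object as a)
`a.append(13)` → a = [6, 2, 7, 13] (same object as b); b = [6, 2, 7, 13] (same object as a)
`print(b)` → prints [6, 2, 7, 13]

Answer: [6, 2, 7, 13]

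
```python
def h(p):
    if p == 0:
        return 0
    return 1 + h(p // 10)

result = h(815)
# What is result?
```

Count of digits of 815: 3

Answer: 3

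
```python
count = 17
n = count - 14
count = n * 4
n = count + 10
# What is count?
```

Trace:
`count = 17` → count = 17
`n = count - 14` → n = 3
`count = n * 4` → count = 12
`n = count + 10` → n = 22
So count = 12

Answer: 12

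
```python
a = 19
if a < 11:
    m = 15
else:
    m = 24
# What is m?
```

Trace:
`a = 19` → a = 19
`if a < 11: ...` → a < 11 is False, take else branch → m = 24
So m = 24

Answer: 24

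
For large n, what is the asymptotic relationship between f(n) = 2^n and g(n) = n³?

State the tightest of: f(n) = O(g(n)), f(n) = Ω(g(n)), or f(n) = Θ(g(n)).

2^n vs n³: f(n) = Ω(g(n)) but not O(g(n)) — 2^n grows strictly faster than n³.

Answer: f(n) = Ω(g(n)) but not O(g(n)) — 2^n grows strictly faster than n³.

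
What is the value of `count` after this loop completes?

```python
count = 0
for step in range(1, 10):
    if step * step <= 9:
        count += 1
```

Count numbers where step² ≤ 9
`count` takes the values: 0 → 1 → 2 → 3

Answer: 3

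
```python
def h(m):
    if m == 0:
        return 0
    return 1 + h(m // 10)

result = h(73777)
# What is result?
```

Count of digits of 73777: 5

Answer: 5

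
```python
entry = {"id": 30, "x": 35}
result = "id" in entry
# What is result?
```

Trace:
`entry = {"id": 30, "x": 35}` → entry = {'id': 30, 'x': 35}
`result = "id" in entry` → result = True
So result = True

Answer: True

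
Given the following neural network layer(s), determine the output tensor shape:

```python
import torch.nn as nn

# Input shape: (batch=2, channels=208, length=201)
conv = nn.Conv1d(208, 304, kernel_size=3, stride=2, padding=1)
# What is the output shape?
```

Input: (2, 208, 201) -> Output: (2, 304, 101)

Answer: (2, 304, 101)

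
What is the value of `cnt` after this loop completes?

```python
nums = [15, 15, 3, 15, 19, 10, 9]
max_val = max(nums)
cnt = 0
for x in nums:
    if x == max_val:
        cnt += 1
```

Count of max value 19 in [15, 15, 3, 15, 19, 10, 9]
`cnt` takes the values: 0 → 1

Answer: 1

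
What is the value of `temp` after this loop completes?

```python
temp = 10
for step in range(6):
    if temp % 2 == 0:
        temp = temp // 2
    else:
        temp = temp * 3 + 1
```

Collatz-style transformation from 10
`temp` takes the values: 10 → 5 → 16 → 8 → 4 → 2 → 1

Answer: 1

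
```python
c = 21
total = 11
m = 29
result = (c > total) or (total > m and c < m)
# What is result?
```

Trace:
`c = 21` → c = 21
`total = 11` → total = 11
`m = 29` → m = 29
`result = (c > total) or (total > m and c < m)` → result = True
So result = True

Answer: True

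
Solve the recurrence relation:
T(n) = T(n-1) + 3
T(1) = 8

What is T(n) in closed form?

Unrolling: T(n) = T(1) + 3·(n-1) = 8 + 3(n-1) = 3n + 5.

Answer: T(n) = 3n + 5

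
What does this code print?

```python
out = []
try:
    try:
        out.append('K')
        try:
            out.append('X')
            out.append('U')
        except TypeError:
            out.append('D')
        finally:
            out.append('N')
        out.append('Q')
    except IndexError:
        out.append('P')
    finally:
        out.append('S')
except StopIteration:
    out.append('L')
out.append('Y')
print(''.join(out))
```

Execution trace: 'K' (try body) → 'X' (inner try body) → 'U' (inner try body, no exception) → 'N' (inner finally) → 'Q' (try body, no exception) → 'S' (finally) → 'Y' (after the try/except). Output: KXUNQSY

Answer: KXUNQSY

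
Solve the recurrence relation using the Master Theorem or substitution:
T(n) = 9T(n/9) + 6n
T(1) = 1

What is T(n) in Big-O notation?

By Master Theorem: a=9, b=9, f(n)=6n. Since log_9(9) = 1 and f(n) = Θ(n^1), Case 2 applies. T(n) = O(n log n).

Answer: O(n log n)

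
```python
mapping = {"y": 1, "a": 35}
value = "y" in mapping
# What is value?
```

Trace:
`mapping = {"y": 1, "a": 35}` → mapping = {'y': 1, 'a': 35}
`value = "y" in mapping` → value = True
So value = True

Answer: True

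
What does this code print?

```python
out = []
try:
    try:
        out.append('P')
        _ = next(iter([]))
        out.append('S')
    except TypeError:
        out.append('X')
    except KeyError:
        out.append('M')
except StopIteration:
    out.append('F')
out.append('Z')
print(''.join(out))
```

Execution trace: 'P' (try body) → 'F' (outer except StopIteration) → 'Z' (after the try/except). Output: PFZ

Answer: PFZ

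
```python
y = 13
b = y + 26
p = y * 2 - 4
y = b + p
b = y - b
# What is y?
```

Trace:
`y = 13` → y = 13
`b = y + 26` → b = 39
`p = y * 2 - 4` → p = 22
`y = b + p` → y = 61
`b = y - b` → b = 22
So y = 61

Answer: 61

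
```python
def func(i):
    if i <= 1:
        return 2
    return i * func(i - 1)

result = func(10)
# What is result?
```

func(10) = 10 * 9 * 8 * 7 * 6 * 5 * 4 * 3 * 2 * 2 = 7257600

Answer: 7257600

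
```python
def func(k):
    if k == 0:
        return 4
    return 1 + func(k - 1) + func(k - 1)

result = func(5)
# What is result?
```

func(k) = 1 + 2·func(k-1), func(0)=4. Closed form: (4+1)·2^5 - 1 = 159.

Answer: 159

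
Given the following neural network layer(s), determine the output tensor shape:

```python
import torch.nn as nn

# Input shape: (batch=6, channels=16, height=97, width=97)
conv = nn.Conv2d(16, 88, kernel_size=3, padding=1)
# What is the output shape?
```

Input: (6, 16, 97, 97) -> Output: (6, 88, 97, 97)

Answer: (6, 88, 97, 97)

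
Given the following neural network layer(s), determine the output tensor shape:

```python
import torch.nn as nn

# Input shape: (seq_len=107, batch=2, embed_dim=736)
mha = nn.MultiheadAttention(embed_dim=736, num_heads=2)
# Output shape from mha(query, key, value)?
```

Input: (107, 2, 736) -> Output: (107, 2, 736)

Answer: (107, 2, 736)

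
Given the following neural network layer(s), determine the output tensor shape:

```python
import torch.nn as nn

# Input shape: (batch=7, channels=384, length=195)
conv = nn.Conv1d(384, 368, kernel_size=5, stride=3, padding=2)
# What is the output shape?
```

Input: (7, 384, 195) -> Output: (7, 368, 65)

Answer: (7, 368, 65)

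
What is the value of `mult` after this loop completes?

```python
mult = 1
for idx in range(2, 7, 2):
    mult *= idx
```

Product of even numbers 2 to 6
`mult` takes the values: 1 → 2 → 8 → 48

Answer: 48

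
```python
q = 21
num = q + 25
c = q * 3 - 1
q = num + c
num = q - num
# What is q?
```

Trace:
`q = 21` → q = 21
`num = q + 25` → num = 46
`c = q * 3 - 1` → c = 62
`q = num + c` → q = 108
`num = q - num` → num = 62
So q = 108

Answer: 108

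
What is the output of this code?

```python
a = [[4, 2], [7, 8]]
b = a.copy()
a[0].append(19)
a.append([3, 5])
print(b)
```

Key concept: shallow copy with nested lists.
Step by step:
`a = [[4, 2], [7, 8]]` → a = [[4, 2], [7, 8]]
`b = a.copy()` → b = [[4, 2], [7, 8]]
`a[0].append(19)` → a = [[4, 2, 19], [7, 8]]; b = [[4, 2, 19], [7, 8]]
`a.append([3, 5])` → a = [[4, 2, 19], [7, 8], [3, 5]]
`print(b)` → prints [[4, 2, 19], [7, 8]]

Answer: [[4, 2, 19], [7, 8]]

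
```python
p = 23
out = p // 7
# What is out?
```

Trace:
`p = 23` → p = 23
`out = p // 7` → out = 3
So out = 3

Answer: 3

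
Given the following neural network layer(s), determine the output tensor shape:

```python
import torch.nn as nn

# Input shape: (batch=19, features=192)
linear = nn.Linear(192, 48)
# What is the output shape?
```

Input: (19, 192) -> Output: (19, 48)

Answer: (19, 48)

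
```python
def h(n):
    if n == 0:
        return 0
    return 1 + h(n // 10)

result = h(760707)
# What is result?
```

Count of digits of 760707: 6

Answer: 6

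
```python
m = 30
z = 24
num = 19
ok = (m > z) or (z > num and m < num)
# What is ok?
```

Trace:
`m = 30` → m = 30
`z = 24` → z = 24
`num = 19` → num = 19
`ok = (m > z) or (z > num and m < num)` → ok = True
So ok = True

Answer: True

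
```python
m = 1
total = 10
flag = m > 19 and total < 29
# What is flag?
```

Trace:
`m = 1` → m = 1
`total = 10` → total = 10
`flag = m > 19 and total < 29` → flag = False
So flag = False

Answer: False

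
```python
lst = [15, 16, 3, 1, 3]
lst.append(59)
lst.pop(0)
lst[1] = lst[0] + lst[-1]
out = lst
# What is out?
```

Trace:
`lst = [15, 16, 3, 1, 3]` → lst = [15, 16, 3, 1, 3]
`lst.append(59)` → lst = [15, 16, 3, 1, 3, 59]
`lst.pop(0)` → lst = [16, 3, 1, 3, 59]
`lst[1] = lst[0] + lst[-1]` → lst = [16, 75, 1, 3, 59]
`out = lst` → out = [16, 75, 1, 3, 59]
So out = [16, 75, 1, 3, 59]

Answer: [16, 75, 1, 3, 59]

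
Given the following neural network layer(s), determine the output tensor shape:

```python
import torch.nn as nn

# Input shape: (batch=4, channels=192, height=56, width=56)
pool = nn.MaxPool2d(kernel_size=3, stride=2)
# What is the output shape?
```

Input: (4, 192, 56, 56) -> Output: (4, 192, 27, 27)

Answer: (4, 192, 27, 27)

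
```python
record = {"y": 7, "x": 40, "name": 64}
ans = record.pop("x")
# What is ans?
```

Trace:
`record = {"y": 7, "x": 40, "name": 64}` → record = {'y': 7, 'x': 40, 'name': 64}
`ans = record.pop("x")` → record = {'y': 7, 'name': 64}; ans = 40
So ans = 40

Answer: 40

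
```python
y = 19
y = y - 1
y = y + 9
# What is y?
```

Trace:
`y = 19` → y = 19
`y = y - 1` → y = 18
`y = y + 9` → y = 27
So y = 27

Answer: 27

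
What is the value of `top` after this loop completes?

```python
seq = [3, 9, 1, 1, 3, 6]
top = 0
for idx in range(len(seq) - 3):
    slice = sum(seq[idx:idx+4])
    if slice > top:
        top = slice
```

Max sum of 4-element window in [3, 9, 1, 1, 3, 6]
`top` takes the values: 0 → 14

Answer: 14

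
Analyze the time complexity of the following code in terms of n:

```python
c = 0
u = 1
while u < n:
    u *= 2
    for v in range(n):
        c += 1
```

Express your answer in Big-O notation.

Each loop level contributes: log n × n. Multiplying the contributions gives O(n log n).

Answer: O(n log n)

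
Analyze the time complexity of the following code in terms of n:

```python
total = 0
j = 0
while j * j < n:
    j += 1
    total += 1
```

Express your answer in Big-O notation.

Each loop level contributes: √n. Multiplying the contributions gives O(√n).

Answer: O(√n)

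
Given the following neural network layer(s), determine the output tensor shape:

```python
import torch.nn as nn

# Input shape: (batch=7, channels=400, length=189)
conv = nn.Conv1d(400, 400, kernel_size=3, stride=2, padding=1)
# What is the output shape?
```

Input: (7, 400, 189) -> Output: (7, 400, 95)

Answer: (7, 400, 95)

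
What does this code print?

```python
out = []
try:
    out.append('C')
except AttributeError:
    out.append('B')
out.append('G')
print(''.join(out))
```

Execution trace: 'C' (try body, no exception) → 'G' (after the try/except). Output: CG

Answer: CG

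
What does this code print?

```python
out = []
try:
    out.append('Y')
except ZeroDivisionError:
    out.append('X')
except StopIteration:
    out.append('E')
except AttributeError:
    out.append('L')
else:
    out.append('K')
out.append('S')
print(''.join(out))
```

Execution trace: 'Y' (try body, no exception) → 'K' (else) → 'S' (after the try/except). Output: YKS

Answer: YKS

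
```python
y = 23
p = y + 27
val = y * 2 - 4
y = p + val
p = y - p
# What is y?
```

Trace:
`y = 23` → y = 23
`p = y + 27` → p = 50
`val = y * 2 - 4` → val = 42
`y = p + val` → y = 92
`p = y - p` → p = 42
So y = 92

Answer: 92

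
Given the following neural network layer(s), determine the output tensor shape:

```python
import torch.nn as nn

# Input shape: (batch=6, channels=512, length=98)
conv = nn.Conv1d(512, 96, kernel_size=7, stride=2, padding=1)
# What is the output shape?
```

Input: (6, 512, 98) -> Output: (6, 96, 47)

Answer: (6, 96, 47)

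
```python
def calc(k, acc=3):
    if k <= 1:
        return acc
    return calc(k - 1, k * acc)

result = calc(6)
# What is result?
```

Accumulator trace (n, acc): (6, 3) -> (5, 18) -> (4, 90) -> (3, 360) -> (2, 1080) -> (1, 2160) -> return 2160

Answer: 2160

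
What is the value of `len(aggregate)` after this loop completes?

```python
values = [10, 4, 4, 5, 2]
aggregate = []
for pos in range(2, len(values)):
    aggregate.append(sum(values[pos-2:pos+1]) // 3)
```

Number of 3-element averages
`aggregate` takes the values: [] → [6] → [6, 4] → [6, 4, 3]
So `len(aggregate)` = 3

Answer: 3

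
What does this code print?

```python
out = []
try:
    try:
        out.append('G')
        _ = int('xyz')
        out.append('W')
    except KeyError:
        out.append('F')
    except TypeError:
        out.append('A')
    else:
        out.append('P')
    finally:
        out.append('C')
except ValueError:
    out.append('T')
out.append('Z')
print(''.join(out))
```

Execution trace: 'G' (try body) → 'C' (finally) → 'T' (outer except ValueError) → 'Z' (after the try/except). Output: GCTZ

Answer: GCTZ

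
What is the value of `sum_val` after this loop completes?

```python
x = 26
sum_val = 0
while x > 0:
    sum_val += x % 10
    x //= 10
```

Sum digits of 26
`sum_val` takes the values: 0 → 6 → 8

Answer: 8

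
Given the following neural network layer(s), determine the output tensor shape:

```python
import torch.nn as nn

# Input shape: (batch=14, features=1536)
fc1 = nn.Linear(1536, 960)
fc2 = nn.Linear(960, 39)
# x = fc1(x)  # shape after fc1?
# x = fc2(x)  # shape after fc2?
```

Input: (14, 1536) -> after fc1: (14, 960) -> Output: (14, 39)

Answer: (14, 39)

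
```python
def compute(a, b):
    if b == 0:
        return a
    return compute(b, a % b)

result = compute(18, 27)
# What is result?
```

compute(18, 27) -> compute(27, 18) -> compute(18, 9) -> compute(9, 0) -> 9

Answer: 9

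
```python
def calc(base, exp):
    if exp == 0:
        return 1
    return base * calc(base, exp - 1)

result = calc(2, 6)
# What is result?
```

calc(2, 6) = 2 * 2 * 2 * 2 * 2 * 2 = 64

Answer: 64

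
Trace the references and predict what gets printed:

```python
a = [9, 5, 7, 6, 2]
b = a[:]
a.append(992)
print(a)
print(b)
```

Key concept: slice [:] creates copy.
Step by step:
`a = [9, 5, 7, 6, 2]` → a = [9, 5, 7, 6, 2]
`b = a[:]` → b = [9, 5, 7, 6, 2]
`a.append(992)` → a = [9, 5, 7, 6, 2, 992]
`print(a)` → prints [9, 5, 7, 6, 2, 992]
`print(b)` → prints [9, 5, 7, 6, 2]

Answer:
[9, 5, 7, 6, 2, 992]
[9, 5, 7, 6, 2]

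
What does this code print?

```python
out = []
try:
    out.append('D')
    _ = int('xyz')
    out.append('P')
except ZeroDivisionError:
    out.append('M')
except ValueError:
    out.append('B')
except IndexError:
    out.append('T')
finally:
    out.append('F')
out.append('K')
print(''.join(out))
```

Execution trace: 'D' (try body) → 'B' (except ValueError) → 'F' (finally) → 'K' (after the try/except). Output: DBFK

Answer: DBFK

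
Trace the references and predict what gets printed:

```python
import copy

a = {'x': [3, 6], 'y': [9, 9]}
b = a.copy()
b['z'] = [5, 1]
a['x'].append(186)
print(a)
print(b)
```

Key concept: shallow copy of dict with mutable values.
Step by step:
`a = {'x': [3, 6], 'y': [9, 9]}` → a = {'x': [3, 6], 'y': [9, 9]}
`b = a.copy()` → b = {'x': [3, 6], 'y': [9, 9]}
`b['z'] = [5, 1]` → b = {'x': [3, 6], 'y': [9, 9], 'z': [5, 1]}
`a['x'].append(186)` → a = {'x': [3, 6, 186], 'y': [9, 9]}; b = {'x': [3, 6, 186], 'y': [9, 9], 'z': [5, 1]}
`print(a)` → prints {'x': [3, 6, 186], 'y': [9, 9]}
`print(b)` → prints {'x': [3, 6, 186], 'y': [9, 9], 'z': [5, 1]}

Answer:
{'x': [3, 6, 186], 'y': [9, 9]}
{'x': [3, 6, 186], 'y': [9, 9], 'z': [5, 1]}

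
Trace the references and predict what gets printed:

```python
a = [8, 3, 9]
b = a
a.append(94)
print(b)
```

Key concept: basic list aliasing.
Step by step:
`a = [8, 3, 9]` → a = [8, 3, 9]
`b = a` → b = [8, 3, 9] (same object as a)
`a.append(94)` → a = [8, 3, 9, 94] (same object as b); b = [8, 3, 9, 94] (same object as a)
`print(b)` → prints [8, 3, 9, 94]

Answer: [8, 3, 9, 94]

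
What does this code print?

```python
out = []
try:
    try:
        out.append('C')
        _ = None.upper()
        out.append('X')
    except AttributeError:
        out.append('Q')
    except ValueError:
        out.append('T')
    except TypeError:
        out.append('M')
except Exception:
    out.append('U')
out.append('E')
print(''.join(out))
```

Execution trace: 'C' (inner try body) → 'Q' (inner except AttributeError) → 'E' (after the try/except). Output: CQE

Answer: CQE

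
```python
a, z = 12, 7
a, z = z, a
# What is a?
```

Trace:
`a, z = 12, 7` → a = 12; z = 7
`a, z = z, a` → a = 7; z = 12
So a = 7

Answer: 7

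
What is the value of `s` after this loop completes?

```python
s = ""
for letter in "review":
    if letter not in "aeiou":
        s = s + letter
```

Remove vowels from 'review'
`s` takes the values: "" → "r" → "rv" → "rvw"

Answer: "rvw"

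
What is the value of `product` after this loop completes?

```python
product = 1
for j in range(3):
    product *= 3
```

3^3 = 27
`product` takes the values: 1 → 3 → 9 → 27

Answer: 27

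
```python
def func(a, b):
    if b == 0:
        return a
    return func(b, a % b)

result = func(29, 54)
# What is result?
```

func(29, 54) -> func(54, 29) -> func(29, 25) -> func(25, 4) -> func(4, 1) -> func(1, 0) -> 1

Answer: 1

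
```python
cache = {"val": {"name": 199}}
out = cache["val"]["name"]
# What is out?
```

Trace:
`cache = {"val": {"name": 199}}` → cache = {'val': {'name': 199}}
`out = cache["val"]["name"]` → out = 199
So out = 199

Answer: 199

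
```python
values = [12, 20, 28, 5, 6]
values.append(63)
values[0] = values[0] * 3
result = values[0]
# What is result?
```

Trace:
`values = [12, 20, 28, 5, 6]` → values = [12, 20, 28, 5, 6]
`values.append(63)` → values = [12, 20, 28, 5, 6, 63]
`values[0] = values[0] * 3` → values = [36, 20, 28, 5, 6, 63]
`result = values[0]` → result = 36
So result = 36

Answer: 36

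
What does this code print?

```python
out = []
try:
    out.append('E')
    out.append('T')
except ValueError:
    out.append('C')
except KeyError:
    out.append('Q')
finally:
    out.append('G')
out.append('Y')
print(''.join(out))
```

Execution trace: 'E' (try body) → 'T' (try body, no exception) → 'G' (finally) → 'Y' (after the try/except). Output: ETGY

Answer: ETGY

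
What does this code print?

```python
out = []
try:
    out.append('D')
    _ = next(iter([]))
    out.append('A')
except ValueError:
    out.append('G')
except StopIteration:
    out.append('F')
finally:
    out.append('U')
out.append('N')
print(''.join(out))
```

Execution trace: 'D' (try body) → 'F' (except StopIteration) → 'U' (finally) → 'N' (after the try/except). Output: DFUN

Answer: DFUN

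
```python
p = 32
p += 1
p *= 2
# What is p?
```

Trace:
`p = 32` → p = 32
`p += 1` → p = 33
`p *= 2` → p = 66
So p = 66

Answer: 66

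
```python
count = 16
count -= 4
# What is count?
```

Trace:
`count = 16` → count = 16
`count -= 4` → count = 12
So count = 12

Answer: 12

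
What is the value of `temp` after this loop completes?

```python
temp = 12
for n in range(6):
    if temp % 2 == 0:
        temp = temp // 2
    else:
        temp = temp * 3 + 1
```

Collatz-style transformation from 12
`temp` takes the values: 12 → 6 → 3 → 10 → 5 → 16 → 8

Answer: 8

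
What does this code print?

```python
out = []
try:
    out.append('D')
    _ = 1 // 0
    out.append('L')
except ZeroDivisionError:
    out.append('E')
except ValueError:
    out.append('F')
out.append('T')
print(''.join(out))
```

Execution trace: 'D' (try body) → 'E' (except ZeroDivisionError) → 'T' (after the try/except). Output: DET

Answer: DET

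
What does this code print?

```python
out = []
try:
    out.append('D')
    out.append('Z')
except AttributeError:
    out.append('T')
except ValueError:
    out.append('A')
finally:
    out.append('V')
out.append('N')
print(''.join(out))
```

Execution trace: 'D' (try body) → 'Z' (try body, no exception) → 'V' (finally) → 'N' (after the try/except). Output: DZVN

Answer: DZVN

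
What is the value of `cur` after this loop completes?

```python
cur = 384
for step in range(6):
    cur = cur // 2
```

Halve 6 times: 384 // 2^6 = 6
`cur` takes the values: 384 → 192 → 96 → 48 → 24 → 12 → 6

Answer: 6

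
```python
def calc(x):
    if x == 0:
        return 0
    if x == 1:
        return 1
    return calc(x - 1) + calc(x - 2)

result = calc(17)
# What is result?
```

Build up from base cases: calc(0)=0, calc(1)=1, calc(2)=1, calc(3)=2, calc(4)=3, calc(5)=5, calc(6)=8, ..., calc(17)=1597

Answer: 1597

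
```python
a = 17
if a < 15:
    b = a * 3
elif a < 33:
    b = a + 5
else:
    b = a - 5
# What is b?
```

Trace:
`a = 17` → a = 17
`if a < 15: ...` → a < 15 is False, a < 33 is True → b = 22
So b = 22

Answer: 22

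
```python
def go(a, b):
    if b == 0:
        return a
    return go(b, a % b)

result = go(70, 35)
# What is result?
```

go(70, 35) -> go(35, 0) -> 35

Answer: 35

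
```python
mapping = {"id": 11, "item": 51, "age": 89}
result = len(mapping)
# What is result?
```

Trace:
`mapping = {"id": 11, "item": 51, "age": 89}` → mapping = {'id': 11, 'item': 51, 'age': 89}
`result = len(mapping)` → result = 3
So result = 3

Answer: 3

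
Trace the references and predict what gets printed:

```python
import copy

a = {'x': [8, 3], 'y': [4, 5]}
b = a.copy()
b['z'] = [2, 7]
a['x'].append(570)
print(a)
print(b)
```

Key concept: shallow copy of dict with mutable values.
Step by step:
`a = {'x': [8, 3], 'y': [4, 5]}` → a = {'x': [8, 3], 'y': [4, 5]}
`b = a.copy()` → b = {'x': [8, 3], 'y': [4, 5]}
`b['z'] = [2, 7]` → b = {'x': [8, 3], 'y': [4, 5], 'z': [2, 7]}
`a['x'].append(570)` → a = {'x': [8, 3, 570], 'y': [4, 5]}; b = {'x': [8, 3, 570], 'y': [4, 5], 'z': [2, 7]}
`print(a)` → prints {'x': [8, 3, 570], 'y': [4, 5]}
`print(b)` → prints {'x': [8, 3, 570], 'y': [4, 5], 'z': [2, 7]}

Answer:
{'x': [8, 3, 570], 'y': [4, 5]}
{'x': [8, 3, 570], 'y': [4, 5], 'z': [2, 7]}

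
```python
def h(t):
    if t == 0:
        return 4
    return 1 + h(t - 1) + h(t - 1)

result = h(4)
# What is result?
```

h(t) = 1 + 2·h(t-1), h(0)=4. Closed form: (4+1)·2^4 - 1 = 79.

Answer: 79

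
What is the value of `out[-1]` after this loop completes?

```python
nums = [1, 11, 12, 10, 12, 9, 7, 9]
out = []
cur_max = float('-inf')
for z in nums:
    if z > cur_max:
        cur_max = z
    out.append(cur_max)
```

Running max ends at 12
`out` takes the values: [] → [1] → [1, 11] → [1, 11, 12] → [1, 11, 12, 12] → [1, 11, 12, 12, 12] → [1, 11, 12, 12, 12, 12] → [1, 11, 12, 12, 12, 12, 12] → [1, 11, 12, 12, 12, 12, 12, 12]
So `out[-1]` = 12

Answer: 12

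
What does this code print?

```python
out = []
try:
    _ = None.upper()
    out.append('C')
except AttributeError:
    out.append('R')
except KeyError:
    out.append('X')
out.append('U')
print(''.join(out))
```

Execution trace: 'R' (except AttributeError) → 'U' (after the try/except). Output: RU

Answer: RU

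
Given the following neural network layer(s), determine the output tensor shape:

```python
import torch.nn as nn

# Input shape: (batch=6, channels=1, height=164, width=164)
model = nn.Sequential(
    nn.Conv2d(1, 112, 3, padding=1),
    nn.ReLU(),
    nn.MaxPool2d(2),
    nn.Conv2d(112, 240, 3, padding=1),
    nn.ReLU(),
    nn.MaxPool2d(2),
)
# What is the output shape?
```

Input: (6, 1, 164, 164) -> after first Conv2d: (6, 112, 164, 164) -> after first MaxPool2d: (6, 112, 82, 82) -> after second Conv2d: (6, 240, 82, 82) -> Output: (6, 240, 41, 41)

Answer: (6, 240, 41, 41)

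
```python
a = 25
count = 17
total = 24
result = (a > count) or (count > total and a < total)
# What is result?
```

Trace:
`a = 25` → a = 25
`count = 17` → count = 17
`total = 24` → total = 24
`result = (a > count) or (count > total and a < total)` → result = True
So result = True

Answer: True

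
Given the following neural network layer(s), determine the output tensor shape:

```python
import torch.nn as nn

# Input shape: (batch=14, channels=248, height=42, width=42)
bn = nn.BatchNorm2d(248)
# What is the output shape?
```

Input: (14, 248, 42, 42) -> Output: (14, 248, 42, 42)

Answer: (14, 248, 42, 42)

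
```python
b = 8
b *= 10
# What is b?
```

Trace:
`b = 8` → b = 8
`b *= 10` → b = 80
So b = 80

Answer: 80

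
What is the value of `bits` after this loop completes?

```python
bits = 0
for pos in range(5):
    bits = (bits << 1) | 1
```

Build 5 consecutive 1-bits: 0b11111
`bits` takes the values: 0 → 1 → 3 → 7 → 15 → 31

Answer: 31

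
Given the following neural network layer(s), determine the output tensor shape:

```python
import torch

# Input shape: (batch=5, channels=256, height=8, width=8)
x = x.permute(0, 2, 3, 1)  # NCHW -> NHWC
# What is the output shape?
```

Input: (5, 256, 8, 8) -> Output: (5, 8, 8, 256)

Answer: (5, 8, 8, 256)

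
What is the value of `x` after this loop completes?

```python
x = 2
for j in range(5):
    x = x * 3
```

Multiply by 3, 5 times: 2 * 3^5 = 486
`x` takes the values: 2 → 6 → 18 → 54 → 162 → 486

Answer: 486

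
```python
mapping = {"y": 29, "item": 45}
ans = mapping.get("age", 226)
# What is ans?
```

Trace:
`mapping = {"y": 29, "item": 45}` → mapping = {'y': 29, 'item': 45}
`ans = mapping.get("age", 226)` → ans = 226
So ans = 226

Answer: 226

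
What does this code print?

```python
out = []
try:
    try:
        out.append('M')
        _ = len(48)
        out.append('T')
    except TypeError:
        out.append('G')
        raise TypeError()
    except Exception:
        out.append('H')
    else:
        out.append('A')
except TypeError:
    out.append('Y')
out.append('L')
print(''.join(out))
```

Execution trace: 'M' (inner try body) → 'G' (inner except TypeError) → 'Y' (outer except TypeError) → 'L' (after the try/except). Output: MGYL

Answer: MGYL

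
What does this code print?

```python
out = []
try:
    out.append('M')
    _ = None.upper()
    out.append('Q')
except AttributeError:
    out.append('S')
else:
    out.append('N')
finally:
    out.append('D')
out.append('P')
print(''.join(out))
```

Execution trace: 'M' (try body) → 'S' (except AttributeError) → 'D' (finally) → 'P' (after the try/except). Output: MSDP

Answer: MSDP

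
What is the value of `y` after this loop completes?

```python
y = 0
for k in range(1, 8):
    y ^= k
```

XOR of 1 to 7
`y` takes the values: 0 → 1 → 3 → 0 → 4 → 1 → 7 → 0

Answer: 0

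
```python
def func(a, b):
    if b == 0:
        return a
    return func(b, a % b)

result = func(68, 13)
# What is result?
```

func(68, 13) -> func(13, 3) -> func(3, 1) -> func(1, 0) -> 1

Answer: 1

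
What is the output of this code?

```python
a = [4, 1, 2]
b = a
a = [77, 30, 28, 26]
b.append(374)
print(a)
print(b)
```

Key concept: rebinding vs mutation: a is rebound to a new list, b still points at the original.
Step by step:
`a = [4, 1, 2]` → a = [4, 1, 2]
`b = a` → b = [4, 1, 2] (same object as a)
`a = [77, 30, 28, 26]` → a = [77, 30, 28, 26]
`b.append(374)` → b = [4, 1, 2, 374]
`print(a)` → prints [77, 30, 28, 26]
`print(b)` → prints [4, 1, 2, 374]

Answer:
[77, 30, 28, 26]
[4, 1, 2, 374]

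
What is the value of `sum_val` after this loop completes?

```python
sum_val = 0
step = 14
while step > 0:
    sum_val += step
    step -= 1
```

Sum 14 down to 1
`sum_val` takes the values: 0 → 14 → 27 → 39 → 50 → 60 → 69 → 77 → 84 → 90 → 95 → 99 → 102 → 104 → 105

Answer: 105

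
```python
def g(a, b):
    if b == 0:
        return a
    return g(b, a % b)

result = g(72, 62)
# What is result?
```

g(72, 62) -> g(62, 10) -> g(10, 2) -> g(2, 0) -> 2

Answer: 2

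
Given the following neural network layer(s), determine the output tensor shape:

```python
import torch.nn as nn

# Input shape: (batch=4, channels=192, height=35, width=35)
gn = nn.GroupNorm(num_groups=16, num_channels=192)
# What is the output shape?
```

Input: (4, 192, 35, 35) -> Output: (4, 192, 35, 35)

Answer: (4, 192, 35, 35)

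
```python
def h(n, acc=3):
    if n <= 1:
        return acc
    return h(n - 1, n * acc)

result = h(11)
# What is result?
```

Accumulator trace (n, acc): (11, 3) -> (10, 33) -> (9, 330) -> (8, 2970) -> (7, 23760) -> (6, 166320) -> (5, 997920) -> (4, 4989600) -> (3, 19958400) -> (2, 59875200) -> (1, 119750400) -> return 119750400

Answer: 119750400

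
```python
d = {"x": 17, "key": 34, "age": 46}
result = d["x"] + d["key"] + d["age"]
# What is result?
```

Trace:
`d = {"x": 17, "key": 34, "age": 46}` → d = {'x': 17, 'key': 34, 'age': 46}
`result = d["x"] + d["key"] + d["age"]` → result = 97
So result = 97

Answer: 97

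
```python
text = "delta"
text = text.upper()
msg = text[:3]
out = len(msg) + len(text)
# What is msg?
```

Trace:
`text = "delta"` → text = 'delta'
`text = text.upper()` → text = 'DELTA'
`msg = text[:3]` → msg = 'DEL'
`out = len(msg) + len(text)` → out = 8
So msg = 'DEL'

Answer: 'DEL'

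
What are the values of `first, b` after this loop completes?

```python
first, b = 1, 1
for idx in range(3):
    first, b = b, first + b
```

Fibonacci: after 3 iterations
`first, b` takes the values: (1, 1) → (1, 2) → (2, 3) → (3, 5)

Answer: 3, 5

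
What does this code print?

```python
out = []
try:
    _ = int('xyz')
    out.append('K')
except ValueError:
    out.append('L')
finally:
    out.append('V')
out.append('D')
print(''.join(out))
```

Execution trace: 'L' (except ValueError) → 'V' (finally) → 'D' (after the try/except). Output: LVD

Answer: LVD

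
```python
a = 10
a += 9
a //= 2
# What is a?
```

Trace:
`a = 10` → a = 10
`a += 9` → a = 19
`a //= 2` → a = 9
So a = 9

Answer: 9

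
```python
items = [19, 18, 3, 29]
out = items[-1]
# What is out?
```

Trace:
`items = [19, 18, 3, 29]` → items = [19, 18, 3, 29]
`out = items[-1]` → out = 29
So out = 29

Answer: 29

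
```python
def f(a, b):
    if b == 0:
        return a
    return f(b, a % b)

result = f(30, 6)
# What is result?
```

f(30, 6) -> f(6, 0) -> 6

Answer: 6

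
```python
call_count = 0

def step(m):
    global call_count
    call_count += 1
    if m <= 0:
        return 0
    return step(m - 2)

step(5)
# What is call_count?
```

Linear recursion stepping by 2: 4 calls from m=5 down to ≤0.

Answer: 4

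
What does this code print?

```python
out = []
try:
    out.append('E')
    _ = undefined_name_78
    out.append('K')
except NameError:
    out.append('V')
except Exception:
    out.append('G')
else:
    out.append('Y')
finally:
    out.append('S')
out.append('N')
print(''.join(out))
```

Execution trace: 'E' (try body) → 'V' (except NameError) → 'S' (finally) → 'N' (after the try/except). Output: EVSN

Answer: EVSN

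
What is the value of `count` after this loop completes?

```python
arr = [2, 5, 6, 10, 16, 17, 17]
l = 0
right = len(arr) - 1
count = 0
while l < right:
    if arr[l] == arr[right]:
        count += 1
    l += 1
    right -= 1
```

Count matching pairs from ends
`count` takes the values: 0

Answer: 0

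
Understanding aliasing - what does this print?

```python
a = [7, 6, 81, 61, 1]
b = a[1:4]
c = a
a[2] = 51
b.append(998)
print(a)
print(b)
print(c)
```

Key concept: slice vs alias.
Step by step:
`a = [7, 6, 81, 61, 1]` → a = [7, 6, 81, 61, 1]
`b = a[1:4]` → b = [6, 81, 61]
`c = a` → c = [7, 6, 81, 61, 1] (same object as a)
`a[2] = 51` → a = [7, 6, 51, 61, 1] (same object as c); c = [7, 6, 51, 61, 1] (same object as a)
`b.append(998)` → b = [6, 81, 61, 998]
`print(a)` → prints [7, 6, 51, 61, 1]
`print(b)` → prints [6, 81, 61, 998]
`print(c)` → prints [7, 6, 51, 61, 1]

Answer:
[7, 6, 51, 61, 1]
[6, 81, 61, 998]
[7, 6, 51, 61, 1]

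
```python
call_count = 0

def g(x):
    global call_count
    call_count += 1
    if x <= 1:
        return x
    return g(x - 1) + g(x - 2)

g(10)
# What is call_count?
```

Calls(x) = 1 + Calls(x-1) + Calls(x-2); Calls(0)=Calls(1)=1. For x=10 this gives 177.

Answer: 177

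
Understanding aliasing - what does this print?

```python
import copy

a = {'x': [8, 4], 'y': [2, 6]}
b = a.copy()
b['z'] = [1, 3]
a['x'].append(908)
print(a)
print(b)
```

Key concept: shallow copy of dict with mutable values.
Step by step:
`a = {'x': [8, 4], 'y': [2, 6]}` → a = {'x': [8, 4], 'y': [2, 6]}
`b = a.copy()` → b = {'x': [8, 4], 'y': [2, 6]}
`b['z'] = [1, 3]` → b = {'x': [8, 4], 'y': [2, 6], 'z': [1, 3]}
`a['x'].append(908)` → a = {'x': [8, 4, 908], 'y': [2, 6]}; b = {'x': [8, 4, 908], 'y': [2, 6], 'z': [1, 3]}
`print(a)` → prints {'x': [8, 4, 908], 'y': [2, 6]}
`print(b)` → prints {'x': [8, 4, 908], 'y': [2, 6], 'z': [1, 3]}

Answer:
{'x': [8, 4, 908], 'y': [2, 6]}
{'x': [8, 4, 908], 'y': [2, 6], 'z': [1, 3]}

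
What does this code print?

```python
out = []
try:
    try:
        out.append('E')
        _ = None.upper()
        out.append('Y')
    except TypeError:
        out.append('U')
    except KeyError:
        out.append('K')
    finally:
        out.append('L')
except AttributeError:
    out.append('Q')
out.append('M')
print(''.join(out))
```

Execution trace: 'E' (try body) → 'L' (finally) → 'Q' (outer except AttributeError) → 'M' (after the try/except). Output: ELQM

Answer: ELQM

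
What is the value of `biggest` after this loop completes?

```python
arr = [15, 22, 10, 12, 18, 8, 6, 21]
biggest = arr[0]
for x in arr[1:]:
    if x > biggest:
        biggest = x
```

Maximum of [15, 22, 10, 12, 18, 8, 6, 21]
`biggest` takes the values: 15 → 22

Answer: 22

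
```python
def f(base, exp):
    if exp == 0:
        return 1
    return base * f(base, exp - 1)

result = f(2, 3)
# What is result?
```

f(2, 3) = 2 * 2 * 2 = 8

Answer: 8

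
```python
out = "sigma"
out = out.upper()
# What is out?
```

Trace:
`out = "sigma"` → out = 'sigma'
`out = out.upper()` → out = 'SIGMA'
So out = 'SIGMA'

Answer: 'SIGMA'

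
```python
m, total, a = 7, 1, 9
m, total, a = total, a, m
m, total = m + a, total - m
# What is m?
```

Trace:
`m, total, a = 7, 1, 9` → m = 7; total = 1; a = 9
`m, total, a = total, a, m` → m = 1; total = 9; a = 7
`m, total = m + a, total - m` → m = 8; total = 8
So m = 8

Answer: 8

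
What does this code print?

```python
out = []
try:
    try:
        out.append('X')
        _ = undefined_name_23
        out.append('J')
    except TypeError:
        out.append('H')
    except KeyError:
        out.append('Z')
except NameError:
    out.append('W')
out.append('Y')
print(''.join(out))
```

Execution trace: 'X' (try body) → 'W' (outer except NameError) → 'Y' (after the try/except). Output: XWY

Answer: XWY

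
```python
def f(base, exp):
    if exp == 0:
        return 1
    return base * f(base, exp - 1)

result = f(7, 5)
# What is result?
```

f(7, 5) = 7 * 7 * 7 * 7 * 7 = 16807

Answer: 16807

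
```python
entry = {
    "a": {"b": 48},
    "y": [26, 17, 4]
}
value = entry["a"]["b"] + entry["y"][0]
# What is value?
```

Trace:
`entry = { ...` → entry = {'a': {'b': 48}, 'y': [26, 17, 4]}
`value = entry["a"]["b"] + entry["y"][0]` → value = 74
So value = 74

Answer: 74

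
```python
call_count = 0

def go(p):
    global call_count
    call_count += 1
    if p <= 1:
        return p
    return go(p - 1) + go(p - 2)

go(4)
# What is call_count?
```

Calls(p) = 1 + Calls(p-1) + Calls(p-2); Calls(0)=Calls(1)=1. For p=4 this gives 9.

Answer: 9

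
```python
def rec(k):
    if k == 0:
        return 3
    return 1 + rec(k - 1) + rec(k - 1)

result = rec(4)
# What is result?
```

rec(k) = 1 + 2·rec(k-1), rec(0)=3. Closed form: (3+1)·2^4 - 1 = 63.

Answer: 63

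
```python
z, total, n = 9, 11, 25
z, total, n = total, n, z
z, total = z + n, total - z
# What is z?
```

Trace:
`z, total, n = 9, 11, 25` → z = 9; total = 11; n = 25
`z, total, n = total, n, z` → z = 11; total = 25; n = 9
`z, total = z + n, total - z` → z = 20; total = 14
So z = 20

Answer: 20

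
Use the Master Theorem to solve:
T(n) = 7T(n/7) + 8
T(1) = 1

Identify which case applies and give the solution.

a=7, b=7, f(n)=8. log_7(7) = 1. Since c=0 < 1, Case 1 applies: T(n) = Θ(n^log_b(a)) = O(n).

Answer: O(n) - Case 1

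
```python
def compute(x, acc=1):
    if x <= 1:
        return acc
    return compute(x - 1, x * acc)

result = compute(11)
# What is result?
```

Accumulator trace (n, acc): (11, 1) -> (10, 11) -> (9, 110) -> (8, 990) -> (7, 7920) -> (6, 55440) -> (5, 332640) -> (4, 1663200) -> (3, 6652800) -> (2, 19958400) -> (1, 39916800) -> return 39916800

Answer: 39916800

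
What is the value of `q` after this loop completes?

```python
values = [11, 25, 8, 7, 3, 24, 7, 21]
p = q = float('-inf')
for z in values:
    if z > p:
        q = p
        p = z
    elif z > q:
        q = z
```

Second largest (with repeats) in [11, 25, 8, 7, 3, 24, 7, 21]
`q` takes the values: -inf → 11 → 24

Answer: 24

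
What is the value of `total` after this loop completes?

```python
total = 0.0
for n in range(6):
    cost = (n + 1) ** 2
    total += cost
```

Sum of squared losses 1² + 2² + ... + 6²
`total` takes the values: 0.0 → 1.0 → 5.0 → 14.0 → 30.0 → 55.0 → 91.0

Answer: 91.0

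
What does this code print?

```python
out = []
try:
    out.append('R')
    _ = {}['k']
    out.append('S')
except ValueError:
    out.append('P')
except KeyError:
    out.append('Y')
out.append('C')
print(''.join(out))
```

Execution trace: 'R' (try body) → 'Y' (except KeyError) → 'C' (after the try/except). Output: RYC

Answer: RYC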